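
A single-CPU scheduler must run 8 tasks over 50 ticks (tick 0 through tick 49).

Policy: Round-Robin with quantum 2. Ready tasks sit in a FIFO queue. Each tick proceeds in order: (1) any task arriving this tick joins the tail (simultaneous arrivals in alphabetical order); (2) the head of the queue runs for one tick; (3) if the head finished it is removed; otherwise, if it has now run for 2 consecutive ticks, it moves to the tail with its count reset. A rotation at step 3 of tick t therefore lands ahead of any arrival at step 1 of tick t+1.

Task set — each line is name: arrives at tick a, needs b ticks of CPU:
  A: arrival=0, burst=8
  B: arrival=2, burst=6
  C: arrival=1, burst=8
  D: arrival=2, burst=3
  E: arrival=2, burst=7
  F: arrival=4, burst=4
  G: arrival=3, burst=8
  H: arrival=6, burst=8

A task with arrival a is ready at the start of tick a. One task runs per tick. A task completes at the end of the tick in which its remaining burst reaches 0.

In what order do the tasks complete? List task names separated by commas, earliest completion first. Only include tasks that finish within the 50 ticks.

completion order = D, F, A, B, C, E, G

t=0: queue=[A] q_used=0 → run A
t=1: queue=[A,C] q_used=1 → run A
t=2: queue=[C,A,B,D,E] q_used=0 → run C
t=3: queue=[C,A,B,D,E,G] q_used=1 → run C
t=4: queue=[A,B,D,E,G,C,F] q_used=0 → run A
t=5: queue=[A,B,D,E,G,C,F] q_used=1 → run A
t=6: queue=[B,D,E,G,C,F,A,H] q_used=0 → run B
t=7: queue=[B,D,E,G,C,F,A,H] q_used=1 → run B
t=8: queue=[D,E,G,C,F,A,H,B] q_used=0 → run D
t=9: queue=[D,E,G,C,F,A,H,B] q_used=1 → run D
t=10: queue=[E,G,C,F,A,H,B,D] q_used=0 → run E
t=11: queue=[E,G,C,F,A,H,B,D] q_used=1 → run E
t=12: queue=[G,C,F,A,H,B,D,E] q_used=0 → run G
t=13: queue=[G,C,F,A,H,B,D,E] q_used=1 → run G
t=14: queue=[C,F,A,H,B,D,E,G] q_used=0 → run C
t=15: queue=[C,F,A,H,B,D,E,G] q_used=1 → run C
t=16: queue=[F,A,H,B,D,E,G,C] q_used=0 → run F
t=17: queue=[F,A,H,B,D,E,G,C] q_used=1 → run F
t=18: queue=[A,H,B,D,E,G,C,F] q_used=0 → run A
t=19: queue=[A,H,B,D,E,G,C,F] q_used=1 → run A
t=20: queue=[H,B,D,E,G,C,F,A] q_used=0 → run H
t=21: queue=[H,B,D,E,G,C,F,A] q_used=1 → run H
t=22: queue=[B,D,E,G,C,F,A,H] q_used=0 → run B
t=23: queue=[B,D,E,G,C,F,A,H] q_used=1 → run B
t=24: queue=[D,E,G,C,F,A,H,B] q_used=0 → run D
t=25: queue=[E,G,C,F,A,H,B] q_used=0 → run E
t=26: queue=[E,G,C,F,A,H,B] q_used=1 → run E
t=27: queue=[G,C,F,A,H,B,E] q_used=0 → run G
t=28: queue=[G,C,F,A,H,B,E] q_used=1 → run G
t=29: queue=[C,F,A,H,B,E,G] q_used=0 → run C
t=30: queue=[C,F,A,H,B,E,G] q_used=1 → run C
t=31: queue=[F,A,H,B,E,G,C] q_used=0 → run F
t=32: queue=[F,A,H,B,E,G,C] q_used=1 → run F
t=33: queue=[A,H,B,E,G,C] q_used=0 → run A
t=34: queue=[A,H,B,E,G,C] q_used=1 → run A
t=35: queue=[H,B,E,G,C] q_used=0 → run H
t=36: queue=[H,B,E,G,C] q_used=1 → run H
t=37: queue=[B,E,G,C,H] q_used=0 → run B
t=38: queue=[B,E,G,C,H] q_used=1 → run B
t=39: queue=[E,G,C,H] q_used=0 → run E
t=40: queue=[E,G,C,H] q_used=1 → run E
t=41: queue=[G,C,H,E] q_used=0 → run G
t=42: queue=[G,C,H,E] q_used=1 → run G
t=43: queue=[C,H,E,G] q_used=0 → run C
t=44: queue=[C,H,E,G] q_used=1 → run C
t=45: queue=[H,E,G] q_used=0 → run H
t=46: queue=[H,E,G] q_used=1 → run H
t=47: queue=[E,G,H] q_used=0 → run E
t=48: queue=[G,H] q_used=0 → run G
t=49: queue=[G,H] q_used=1 → run G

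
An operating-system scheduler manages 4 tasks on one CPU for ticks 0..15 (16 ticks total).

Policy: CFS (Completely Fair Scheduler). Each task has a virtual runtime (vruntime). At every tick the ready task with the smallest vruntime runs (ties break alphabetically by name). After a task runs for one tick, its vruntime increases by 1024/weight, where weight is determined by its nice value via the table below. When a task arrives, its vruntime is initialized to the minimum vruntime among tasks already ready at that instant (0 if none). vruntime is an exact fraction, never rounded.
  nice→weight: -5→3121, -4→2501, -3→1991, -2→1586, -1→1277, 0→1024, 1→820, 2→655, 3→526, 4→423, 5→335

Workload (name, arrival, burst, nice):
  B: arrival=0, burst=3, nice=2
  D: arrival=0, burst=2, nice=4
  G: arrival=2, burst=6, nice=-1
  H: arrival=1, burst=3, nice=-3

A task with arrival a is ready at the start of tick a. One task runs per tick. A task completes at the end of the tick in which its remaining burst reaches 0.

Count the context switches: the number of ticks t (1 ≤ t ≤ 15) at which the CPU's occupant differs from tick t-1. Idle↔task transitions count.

context switches = 11

t=0: vr[B=0 D=0] → run B
t=1: vr[B=1024/655 D=0 H=0] → run D
t=2: vr[B=1024/655 D=1024/423 G=0 H=0] → run G
t=3: vr[B=1024/655 D=1024/423 G=1024/1277 H=0] → run H
t=4: vr[B=1024/655 D=1024/423 G=1024/1277 H=1024/1991] → run H
t=5: vr[B=1024/655 D=1024/423 G=1024/1277 H=2048/1991] → run G
t=6: vr[B=1024/655 D=1024/423 G=2048/1277 H=2048/1991] → run H
t=7: vr[B=1024/655 D=1024/423 G=2048/1277] → run B
t=8: vr[B=2048/655 D=1024/423 G=2048/1277] → run G
t=9: vr[B=2048/655 D=1024/423 G=3072/1277] → run G
t=10: vr[B=2048/655 D=1024/423 G=4096/1277] → run D
t=11: vr[B=2048/655 G=4096/1277] → run B
t=12: vr[G=4096/1277] → run G
t=13: vr[G=5120/1277] → run G
t=14: (idle)
t=15: (idle)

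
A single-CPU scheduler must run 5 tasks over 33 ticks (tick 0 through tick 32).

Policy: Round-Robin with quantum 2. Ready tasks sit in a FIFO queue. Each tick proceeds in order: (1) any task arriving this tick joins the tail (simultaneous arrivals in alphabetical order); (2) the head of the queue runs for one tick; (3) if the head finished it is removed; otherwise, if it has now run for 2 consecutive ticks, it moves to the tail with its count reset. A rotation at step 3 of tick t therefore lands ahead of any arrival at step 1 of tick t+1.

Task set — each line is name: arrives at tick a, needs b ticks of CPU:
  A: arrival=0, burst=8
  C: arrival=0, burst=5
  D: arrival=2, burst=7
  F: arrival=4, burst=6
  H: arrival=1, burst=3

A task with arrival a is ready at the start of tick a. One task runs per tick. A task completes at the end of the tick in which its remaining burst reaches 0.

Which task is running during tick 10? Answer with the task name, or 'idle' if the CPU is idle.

t=0: queue=[A,C] q_used=0 → run A
t=1: queue=[A,C,H] q_used=1 → run A
t=2: queue=[C,H,A,D] q_used=0 → run C
t=3: queue=[C,H,A,D] q_used=1 → run C
t=4: queue=[H,A,D,C,F] q_used=0 → run H
t=5: queue=[H,A,D,C,F] q_used=1 → run H
t=6: queue=[A,D,C,F,H] q_used=0 → run A
t=7: queue=[A,D,C,F,H] q_used=1 → run A
t=8: queue=[D,C,F,H,A] q_used=0 → run D
t=9: queue=[D,C,F,H,A] q_used=1 → run D
t=10: queue=[C,F,H,A,D] q_used=0 → run C
t=11: queue=[C,F,H,A,D] q_used=1 → run C
t=12: queue=[F,H,A,D,C] q_used=0 → run F
t=13: queue=[F,H,A,D,C] q_used=1 → run F
t=14: queue=[H,A,D,C,F] q_used=0 → run H
t=15: queue=[A,D,C,F] q_used=0 → run A
t=16: queue=[A,D,C,F] q_used=1 → run A
t=17: queue=[D,C,F,A] q_used=0 → run D
t=18: queue=[D,C,F,A] q_used=1 → run D
t=19: queue=[C,F,A,D] q_used=0 → run C
t=20: queue=[F,A,D] q_used=0 → run F
t=21: queue=[F,A,D] q_used=1 → run F
t=22: queue=[A,D,F] q_used=0 → run A
t=23: queue=[A,D,F] q_used=1 → run A
t=24: queue=[D,F] q_used=0 → run D
t=25: queue=[D,F] q_used=1 → run D
t=26: queue=[F,D] q_used=0 → run F
t=27: queue=[F,D] q_used=1 → run F
t=28: queue=[D] q_used=0 → run D
t=29: (idle)
t=30: (idle)
t=31: (idle)
t=32: (idle)

running at tick 10 = C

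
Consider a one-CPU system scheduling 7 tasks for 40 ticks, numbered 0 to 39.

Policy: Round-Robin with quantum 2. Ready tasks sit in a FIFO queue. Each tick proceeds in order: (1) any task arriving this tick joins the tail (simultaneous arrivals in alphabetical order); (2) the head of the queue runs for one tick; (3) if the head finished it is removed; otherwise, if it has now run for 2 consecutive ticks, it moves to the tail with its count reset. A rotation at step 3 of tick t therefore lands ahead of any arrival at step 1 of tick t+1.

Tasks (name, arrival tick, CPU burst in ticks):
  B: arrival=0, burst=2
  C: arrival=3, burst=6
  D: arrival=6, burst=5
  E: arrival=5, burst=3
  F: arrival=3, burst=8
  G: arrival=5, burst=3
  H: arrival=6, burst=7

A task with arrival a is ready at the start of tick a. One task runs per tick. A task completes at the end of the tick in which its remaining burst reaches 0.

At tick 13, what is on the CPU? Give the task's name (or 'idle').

running at tick 13 = D

t=0: queue=[B] q_used=0 → run B
t=1: queue=[B] q_used=1 → run B
t=2: (idle)
t=3: queue=[C,F] q_used=0 → run C
t=4: queue=[C,F] q_used=1 → run C
t=5: queue=[F,C,E,G] q_used=0 → run F
t=6: queue=[F,C,E,G,D,H] q_used=1 → run F
t=7: queue=[C,E,G,D,H,F] q_used=0 → run C
t=8: queue=[C,E,G,D,H,F] q_used=1 → run C
t=9: queue=[E,G,D,H,F,C] q_used=0 → run E
t=10: queue=[E,G,D,H,F,C] q_used=1 → run E
t=11: queue=[G,D,H,F,C,E] q_used=0 → run G
t=12: queue=[G,D,H,F,C,E] q_used=1 → run G
t=13: queue=[D,H,F,C,E,G] q_used=0 → run D
t=14: queue=[D,H,F,C,E,G] q_used=1 → run D
t=15: queue=[H,F,C,E,G,D] q_used=0 → run H
t=16: queue=[H,F,C,E,G,D] q_used=1 → run H
t=17: queue=[F,C,E,G,D,H] q_used=0 → run F
t=18: queue=[F,C,E,G,D,H] q_used=1 → run F
t=19: queue=[C,E,G,D,H,F] q_used=0 → run C
t=20: queue=[C,E,G,D,H,F] q_used=1 → run C
t=21: queue=[E,G,D,H,F] q_used=0 → run E
t=22: queue=[G,D,H,F] q_used=0 → run G
t=23: queue=[D,H,F] q_used=0 → run D
t=24: queue=[D,H,F] q_used=1 → run D
t=25: queue=[H,F,D] q_used=0 → run H
t=26: queue=[H,F,D] q_used=1 → run H
t=27: queue=[F,D,H] q_used=0 → run F
t=28: queue=[F,D,H] q_used=1 → run F
t=29: queue=[D,H,F] q_used=0 → run D
t=30: queue=[H,F] q_used=0 → run H
t=31: queue=[H,F] q_used=1 → run H
t=32: queue=[F,H] q_used=0 → run F
t=33: queue=[F,H] q_used=1 → run F
t=34: queue=[H] q_used=0 → run H
t=35: (idle)
t=36: (idle)
t=37: (idle)
t=38: (idle)
t=39: (idle)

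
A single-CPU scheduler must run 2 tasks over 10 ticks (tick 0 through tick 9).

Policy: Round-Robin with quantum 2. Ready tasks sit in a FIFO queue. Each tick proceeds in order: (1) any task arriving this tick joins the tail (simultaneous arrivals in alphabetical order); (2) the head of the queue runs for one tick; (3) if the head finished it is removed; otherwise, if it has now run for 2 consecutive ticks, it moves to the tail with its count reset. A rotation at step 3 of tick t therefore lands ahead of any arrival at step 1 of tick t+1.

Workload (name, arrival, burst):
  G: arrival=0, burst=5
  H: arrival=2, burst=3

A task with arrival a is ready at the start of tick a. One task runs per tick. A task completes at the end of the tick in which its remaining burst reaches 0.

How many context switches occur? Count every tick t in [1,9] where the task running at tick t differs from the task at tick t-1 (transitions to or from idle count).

context switches = 4

t=0: queue=[G] q_used=0 → run G
t=1: queue=[G] q_used=1 → run G
t=2: queue=[G,H] q_used=0 → run G
t=3: queue=[G,H] q_used=1 → run G
t=4: queue=[H,G] q_used=0 → run H
t=5: queue=[H,G] q_used=1 → run H
t=6: queue=[G,H] q_used=0 → run G
t=7: queue=[H] q_used=0 → run H
t=8: (idle)
t=9: (idle)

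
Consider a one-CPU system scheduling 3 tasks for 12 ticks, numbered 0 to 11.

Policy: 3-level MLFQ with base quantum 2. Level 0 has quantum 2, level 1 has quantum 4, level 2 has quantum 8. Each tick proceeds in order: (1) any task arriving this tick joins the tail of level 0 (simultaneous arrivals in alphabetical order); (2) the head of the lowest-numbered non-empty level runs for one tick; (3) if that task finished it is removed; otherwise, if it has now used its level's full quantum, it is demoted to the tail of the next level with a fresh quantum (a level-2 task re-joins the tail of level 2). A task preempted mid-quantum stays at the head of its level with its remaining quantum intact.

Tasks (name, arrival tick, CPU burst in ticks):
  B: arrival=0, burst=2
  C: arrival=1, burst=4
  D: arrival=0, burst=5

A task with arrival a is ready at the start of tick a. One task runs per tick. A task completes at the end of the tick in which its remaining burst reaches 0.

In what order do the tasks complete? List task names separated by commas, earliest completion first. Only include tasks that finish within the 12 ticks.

completion order = B, D, C

t=0: L0/L1/L2 = BD/-/- → run B
t=1: L0/L1/L2 = BDC/-/- → run B
t=2: L0/L1/L2 = DC/-/- → run D
t=3: L0/L1/L2 = DC/-/- → run D
t=4: L0/L1/L2 = C/D/- → run C
t=5: L0/L1/L2 = C/D/- → run C
t=6: L0/L1/L2 = -/DC/- → run D
t=7: L0/L1/L2 = -/DC/- → run D
t=8: L0/L1/L2 = -/DC/- → run D
t=9: L0/L1/L2 = -/C/- → run C
t=10: L0/L1/L2 = -/C/- → run C
t=11: (idle)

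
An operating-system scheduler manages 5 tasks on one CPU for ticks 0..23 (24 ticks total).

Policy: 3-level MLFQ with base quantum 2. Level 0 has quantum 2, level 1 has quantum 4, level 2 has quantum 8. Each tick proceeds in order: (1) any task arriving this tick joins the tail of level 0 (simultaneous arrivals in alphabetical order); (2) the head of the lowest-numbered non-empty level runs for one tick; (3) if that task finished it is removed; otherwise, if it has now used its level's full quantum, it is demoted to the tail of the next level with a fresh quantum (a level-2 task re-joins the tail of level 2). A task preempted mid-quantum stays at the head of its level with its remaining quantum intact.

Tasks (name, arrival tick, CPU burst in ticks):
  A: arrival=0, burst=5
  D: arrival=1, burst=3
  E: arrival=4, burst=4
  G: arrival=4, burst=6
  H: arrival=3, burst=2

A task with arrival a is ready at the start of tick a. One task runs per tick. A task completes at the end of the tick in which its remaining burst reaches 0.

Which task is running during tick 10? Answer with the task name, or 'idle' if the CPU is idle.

t=0: L0/L1/L2 = A/-/- → run A
t=1: L0/L1/L2 = AD/-/- → run A
t=2: L0/L1/L2 = D/A/- → run D
t=3: L0/L1/L2 = DH/A/- → run D
t=4: L0/L1/L2 = HEG/AD/- → run H
t=5: L0/L1/L2 = HEG/AD/- → run H
t=6: L0/L1/L2 = EG/AD/- → run E
t=7: L0/L1/L2 = EG/AD/- → run E
t=8: L0/L1/L2 = G/ADE/- → run G
t=9: L0/L1/L2 = G/ADE/- → run G
t=10: L0/L1/L2 = -/ADEG/- → run A
t=11: L0/L1/L2 = -/ADEG/- → run A
t=12: L0/L1/L2 = -/ADEG/- → run A
t=13: L0/L1/L2 = -/DEG/- → run D
t=14: L0/L1/L2 = -/EG/- → run E
t=15: L0/L1/L2 = -/EG/- → run E
t=16: L0/L1/L2 = -/G/- → run G
t=17: L0/L1/L2 = -/G/- → run G
t=18: L0/L1/L2 = -/G/- → run G
t=19: L0/L1/L2 = -/G/- → run G
t=20: (idle)
t=21: (idle)
t=22: (idle)
t=23: (idle)

running at tick 10 = A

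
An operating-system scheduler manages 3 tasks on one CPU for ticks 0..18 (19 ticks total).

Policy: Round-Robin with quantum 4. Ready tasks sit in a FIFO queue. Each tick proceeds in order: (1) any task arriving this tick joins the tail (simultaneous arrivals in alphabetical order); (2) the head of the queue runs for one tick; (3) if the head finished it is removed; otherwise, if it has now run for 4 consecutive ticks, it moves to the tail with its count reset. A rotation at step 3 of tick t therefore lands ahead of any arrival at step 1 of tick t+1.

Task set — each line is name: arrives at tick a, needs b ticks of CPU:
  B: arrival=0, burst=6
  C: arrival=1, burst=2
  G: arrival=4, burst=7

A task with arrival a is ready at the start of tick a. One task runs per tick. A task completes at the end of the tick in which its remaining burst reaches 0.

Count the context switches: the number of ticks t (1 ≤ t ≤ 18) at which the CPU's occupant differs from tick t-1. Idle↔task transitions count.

context switches = 4

t=0: queue=[B] q_used=0 → run B
t=1: queue=[B,C] q_used=1 → run B
t=2: queue=[B,C] q_used=2 → run B
t=3: queue=[B,C] q_used=3 → run B
t=4: queue=[C,B,G] q_used=0 → run C
t=5: queue=[C,B,G] q_used=1 → run C
t=6: queue=[B,G] q_used=0 → run B
t=7: queue=[B,G] q_used=1 → run B
t=8: queue=[G] q_used=0 → run G
t=9: queue=[G] q_used=1 → run G
t=10: queue=[G] q_used=2 → run G
t=11: queue=[G] q_used=3 → run G
t=12: queue=[G] q_used=0 → run G
t=13: queue=[G] q_used=1 → run G
t=14: queue=[G] q_used=2 → run G
t=15: (idle)
t=16: (idle)
t=17: (idle)
t=18: (idle)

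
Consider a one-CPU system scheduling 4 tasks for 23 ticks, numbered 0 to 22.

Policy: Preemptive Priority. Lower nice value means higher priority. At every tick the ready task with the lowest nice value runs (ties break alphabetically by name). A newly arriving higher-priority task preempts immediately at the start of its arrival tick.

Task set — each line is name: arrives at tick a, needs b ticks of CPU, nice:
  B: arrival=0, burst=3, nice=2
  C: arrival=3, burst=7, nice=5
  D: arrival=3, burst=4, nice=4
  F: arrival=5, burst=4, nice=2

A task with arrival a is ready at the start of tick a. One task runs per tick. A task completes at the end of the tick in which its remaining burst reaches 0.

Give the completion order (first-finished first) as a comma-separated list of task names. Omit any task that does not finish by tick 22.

completion order = B, F, D, C

t=0: ready={B} → run B
t=1: ready={B} → run B
t=2: ready={B} → run B
t=3: ready={C,D} → run D
t=4: ready={C,D} → run D
t=5: ready={C,D,F} → run F
t=6: ready={C,D,F} → run F
t=7: ready={C,D,F} → run F
t=8: ready={C,D,F} → run F
t=9: ready={C,D} → run D
t=10: ready={C,D} → run D
t=11: ready={C} → run C
t=12: ready={C} → run C
t=13: ready={C} → run C
t=14: ready={C} → run C
t=15: ready={C} → run C
t=16: ready={C} → run C
t=17: ready={C} → run C
t=18: (idle)
t=19: (idle)
t=20: (idle)
t=21: (idle)
t=22: (idle)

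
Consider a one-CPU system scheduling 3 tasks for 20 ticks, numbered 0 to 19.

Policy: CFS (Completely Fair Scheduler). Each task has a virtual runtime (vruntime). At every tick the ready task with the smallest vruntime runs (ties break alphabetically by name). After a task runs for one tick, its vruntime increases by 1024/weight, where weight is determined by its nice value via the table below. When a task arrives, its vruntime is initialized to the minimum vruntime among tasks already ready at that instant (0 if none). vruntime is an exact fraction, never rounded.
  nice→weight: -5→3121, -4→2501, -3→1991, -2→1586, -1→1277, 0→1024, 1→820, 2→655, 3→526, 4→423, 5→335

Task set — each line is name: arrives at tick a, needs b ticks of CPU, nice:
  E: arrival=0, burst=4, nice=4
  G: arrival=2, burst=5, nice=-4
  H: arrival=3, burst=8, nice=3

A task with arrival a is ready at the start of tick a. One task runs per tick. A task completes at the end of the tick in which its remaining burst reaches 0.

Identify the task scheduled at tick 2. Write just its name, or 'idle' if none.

running at tick 2 = E

t=0: vr[E=0] → run E
t=1: vr[E=1024/423] → run E
t=2: vr[E=2048/423 G=2048/423] → run E
t=3: vr[E=1024/141 G=2048/423 H=2048/423] → run G
t=4: vr[E=1024/141 G=5555200/1057923 H=2048/423] → run H
t=5: vr[E=1024/141 G=5555200/1057923 H=755200/111249] → run G
t=6: vr[E=1024/141 G=5988352/1057923 H=755200/111249] → run G
t=7: vr[E=1024/141 G=6421504/1057923 H=755200/111249] → run G
t=8: vr[E=1024/141 G=6854656/1057923 H=755200/111249] → run G
t=9: vr[E=1024/141 H=755200/111249] → run H
t=10: vr[E=1024/141 H=971776/111249] → run E
t=11: vr[H=971776/111249] → run H
t=12: vr[H=1188352/111249] → run H
t=13: vr[H=1404928/111249] → run H
t=14: vr[H=1621504/111249] → run H
t=15: vr[H=1838080/111249] → run H
t=16: vr[H=2054656/111249] → run H
t=17: (idle)
t=18: (idle)
t=19: (idle)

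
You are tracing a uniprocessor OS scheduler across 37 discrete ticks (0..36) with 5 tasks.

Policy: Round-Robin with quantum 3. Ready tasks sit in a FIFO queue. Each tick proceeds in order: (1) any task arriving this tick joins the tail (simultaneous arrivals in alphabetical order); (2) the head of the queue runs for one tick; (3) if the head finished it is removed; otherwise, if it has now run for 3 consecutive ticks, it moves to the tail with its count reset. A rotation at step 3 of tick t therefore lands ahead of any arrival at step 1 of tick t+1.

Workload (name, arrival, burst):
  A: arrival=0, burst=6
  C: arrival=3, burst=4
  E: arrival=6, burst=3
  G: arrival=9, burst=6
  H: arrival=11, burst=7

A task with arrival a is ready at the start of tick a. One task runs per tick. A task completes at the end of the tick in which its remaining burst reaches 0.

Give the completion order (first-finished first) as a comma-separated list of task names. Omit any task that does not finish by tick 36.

t=0: queue=[A] q_used=0 → run A
t=1: queue=[A] q_used=1 → run A
t=2: queue=[A] q_used=2 → run A
t=3: queue=[A,C] q_used=0 → run A
t=4: queue=[A,C] q_used=1 → run A
t=5: queue=[A,C] q_used=2 → run A
t=6: queue=[C,E] q_used=0 → run C
t=7: queue=[C,E] q_used=1 → run C
t=8: queue=[C,E] q_used=2 → run C
t=9: queue=[E,C,G] q_used=0 → run E
t=10: queue=[E,C,G] q_used=1 → run E
t=11: queue=[E,C,G,H] q_used=2 → run E
t=12: queue=[C,G,H] q_used=0 → run C
t=13: queue=[G,H] q_used=0 → run G
t=14: queue=[G,H] q_used=1 → run G
t=15: queue=[G,H] q_used=2 → run G
t=16: queue=[H,G] q_used=0 → run H
t=17: queue=[H,G] q_used=1 → run H
t=18: queue=[H,G] q_used=2 → run H
t=19: queue=[G,H] q_used=0 → run G
t=20: queue=[G,H] q_used=1 → run G
t=21: queue=[G,H] q_used=2 → run G
t=22: queue=[H] q_used=0 → run H
t=23: queue=[H] q_used=1 → run H
t=24: queue=[H] q_used=2 → run H
t=25: queue=[H] q_used=0 → run H
t=26: (idle)
t=27: (idle)
t=28: (idle)
t=29: (idle)
t=30: (idle)
t=31: (idle)
t=32: (idle)
t=33: (idle)
t=34: (idle)
t=35: (idle)
t=36: (idle)

completion order = A, E, C, G, H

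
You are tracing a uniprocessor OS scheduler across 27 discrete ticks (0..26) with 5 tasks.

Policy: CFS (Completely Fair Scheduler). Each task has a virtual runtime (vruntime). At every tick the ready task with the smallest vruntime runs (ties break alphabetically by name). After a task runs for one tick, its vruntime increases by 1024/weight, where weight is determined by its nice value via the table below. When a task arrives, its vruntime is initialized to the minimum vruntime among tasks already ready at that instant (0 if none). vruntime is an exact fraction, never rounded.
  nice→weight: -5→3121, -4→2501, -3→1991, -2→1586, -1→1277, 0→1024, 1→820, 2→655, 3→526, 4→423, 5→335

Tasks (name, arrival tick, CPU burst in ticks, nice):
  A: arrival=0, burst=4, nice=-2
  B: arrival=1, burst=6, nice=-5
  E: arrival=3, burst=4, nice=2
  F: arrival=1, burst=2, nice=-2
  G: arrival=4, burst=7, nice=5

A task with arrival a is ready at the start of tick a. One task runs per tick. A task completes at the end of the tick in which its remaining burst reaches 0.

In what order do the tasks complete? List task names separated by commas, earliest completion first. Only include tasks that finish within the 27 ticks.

t=0: vr[A=0] → run A
t=1: vr[A=512/793 B=512/793 F=512/793] → run A
t=2: vr[A=1024/793 B=512/793 F=512/793] → run B
t=3: vr[A=1024/793 B=2409984/2474953 E=512/793 F=512/793] → run E
t=4: vr[A=1024/793 B=2409984/2474953 E=1147392/519415 F=512/793 G=512/793] → run F
t=5: vr[A=1024/793 B=2409984/2474953 E=1147392/519415 F=1024/793 G=512/793] → run G
t=6: vr[A=1024/793 B=2409984/2474953 E=1147392/519415 F=1024/793 G=983552/265655] → run B
t=7: vr[A=1024/793 B=3222016/2474953 E=1147392/519415 F=1024/793 G=983552/265655] → run A
t=8: vr[A=1536/793 B=3222016/2474953 E=1147392/519415 F=1024/793 G=983552/265655] → run F
t=9: vr[A=1536/793 B=3222016/2474953 E=1147392/519415 G=983552/265655] → run B
t=10: vr[A=1536/793 B=4034048/2474953 E=1147392/519415 G=983552/265655] → run B
t=11: vr[A=1536/793 B=4846080/2474953 E=1147392/519415 G=983552/265655] → run A
t=12: vr[B=4846080/2474953 E=1147392/519415 G=983552/265655] → run B
t=13: vr[B=5658112/2474953 E=1147392/519415 G=983552/265655] → run E
t=14: vr[B=5658112/2474953 E=1959424/519415 G=983552/265655] → run B
t=15: vr[E=1959424/519415 G=983552/265655] → run G
t=16: vr[E=1959424/519415 G=1795584/265655] → run E
t=17: vr[E=2771456/519415 G=1795584/265655] → run E
t=18: vr[G=1795584/265655] → run G
t=19: vr[G=2607616/265655] → run G
t=20: vr[G=3419648/265655] → run G
t=21: vr[G=846336/53131] → run G
t=22: vr[G=5043712/265655] → run G
t=23: (idle)
t=24: (idle)
t=25: (idle)
t=26: (idle)

completion order = F, A, B, E, G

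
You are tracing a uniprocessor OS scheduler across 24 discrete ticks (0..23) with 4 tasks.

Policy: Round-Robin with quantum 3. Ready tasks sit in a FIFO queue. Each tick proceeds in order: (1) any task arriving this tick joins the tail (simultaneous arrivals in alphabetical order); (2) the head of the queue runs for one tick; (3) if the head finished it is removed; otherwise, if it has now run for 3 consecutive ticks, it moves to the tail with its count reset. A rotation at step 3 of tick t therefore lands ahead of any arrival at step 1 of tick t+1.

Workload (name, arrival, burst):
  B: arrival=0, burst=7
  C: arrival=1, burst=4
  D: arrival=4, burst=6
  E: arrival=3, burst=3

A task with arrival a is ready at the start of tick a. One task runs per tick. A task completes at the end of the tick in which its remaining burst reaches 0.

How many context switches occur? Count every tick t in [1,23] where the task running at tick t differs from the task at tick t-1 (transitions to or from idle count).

context switches = 8

t=0: queue=[B] q_used=0 → run B
t=1: queue=[B,C] q_used=1 → run B
t=2: queue=[B,C] q_used=2 → run B
t=3: queue=[C,B,E] q_used=0 → run C
t=4: queue=[C,B,E,D] q_used=1 → run C
t=5: queue=[C,B,E,D] q_used=2 → run C
t=6: queue=[B,E,D,C] q_used=0 → run B
t=7: queue=[B,E,D,C] q_used=1 → run B
t=8: queue=[B,E,D,C] q_used=2 → run B
t=9: queue=[E,D,C,B] q_used=0 → run E
t=10: queue=[E,D,C,B] q_used=1 → run E
t=11: queue=[E,D,C,B] q_used=2 → run E
t=12: queue=[D,C,B] q_used=0 → run D
t=13: queue=[D,C,B] q_used=1 → run D
t=14: queue=[D,C,B] q_used=2 → run D
t=15: queue=[C,B,D] q_used=0 → run C
t=16: queue=[B,D] q_used=0 → run B
t=17: queue=[D] q_used=0 → run D
t=18: queue=[D] q_used=1 → run D
t=19: queue=[D] q_used=2 → run D
t=20: (idle)
t=21: (idle)
t=22: (idle)
t=23: (idle)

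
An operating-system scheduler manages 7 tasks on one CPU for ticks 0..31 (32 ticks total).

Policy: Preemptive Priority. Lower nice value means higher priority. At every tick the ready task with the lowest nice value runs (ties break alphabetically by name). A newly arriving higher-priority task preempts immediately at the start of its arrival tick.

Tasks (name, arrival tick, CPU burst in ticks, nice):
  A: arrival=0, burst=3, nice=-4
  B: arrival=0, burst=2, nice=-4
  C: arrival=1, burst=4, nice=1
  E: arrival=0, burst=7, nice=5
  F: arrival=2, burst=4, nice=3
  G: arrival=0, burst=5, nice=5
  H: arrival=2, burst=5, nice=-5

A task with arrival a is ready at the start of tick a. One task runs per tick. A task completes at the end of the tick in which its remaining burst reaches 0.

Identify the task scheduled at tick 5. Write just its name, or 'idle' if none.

t=0: ready={A,B,E,G} → run A
t=1: ready={A,B,C,E,G} → run A
t=2: ready={A,B,C,E,F,G,H} → run H
t=3: ready={A,B,C,E,F,G,H} → run H
t=4: ready={A,B,C,E,F,G,H} → run H
t=5: ready={A,B,C,E,F,G,H} → run H
t=6: ready={A,B,C,E,F,G,H} → run H
t=7: ready={A,B,C,E,F,G} → run A
t=8: ready={B,C,E,F,G} → run B
t=9: ready={B,C,E,F,G} → run B
t=10: ready={C,E,F,G} → run C
t=11: ready={C,E,F,G} → run C
t=12: ready={C,E,F,G} → run C
t=13: ready={C,E,F,G} → run C
t=14: ready={E,F,G} → run F
t=15: ready={E,F,G} → run F
t=16: ready={E,F,G} → run F
t=17: ready={E,F,G} → run F
t=18: ready={E,G} → run E
t=19: ready={E,G} → run E
t=20: ready={E,G} → run E
t=21: ready={E,G} → run E
t=22: ready={E,G} → run E
t=23: ready={E,G} → run E
t=24: ready={E,G} → run E
t=25: ready={G} → run G
t=26: ready={G} → run G
t=27: ready={G} → run G
t=28: ready={G} → run G
t=29: ready={G} → run G
t=30: (idle)
t=31: (idle)

running at tick 5 = H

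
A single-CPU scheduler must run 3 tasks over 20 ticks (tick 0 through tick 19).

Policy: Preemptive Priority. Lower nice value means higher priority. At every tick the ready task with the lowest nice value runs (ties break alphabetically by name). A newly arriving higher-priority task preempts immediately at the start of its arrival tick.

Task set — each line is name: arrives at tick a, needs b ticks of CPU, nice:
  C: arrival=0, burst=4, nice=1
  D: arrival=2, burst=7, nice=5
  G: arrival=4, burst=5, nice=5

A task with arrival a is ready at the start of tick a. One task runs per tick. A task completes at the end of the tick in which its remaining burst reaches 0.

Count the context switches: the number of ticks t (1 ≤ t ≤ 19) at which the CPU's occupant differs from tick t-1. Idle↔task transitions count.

t=0: ready={C} → run C
t=1: ready={C} → run C
t=2: ready={C,D} → run C
t=3: ready={C,D} → run C
t=4: ready={D,G} → run D
t=5: ready={D,G} → run D
t=6: ready={D,G} → run D
t=7: ready={D,G} → run D
t=8: ready={D,G} → run D
t=9: ready={D,G} → run D
t=10: ready={D,G} → run D
t=11: ready={G} → run G
t=12: ready={G} → run G
t=13: ready={G} → run G
t=14: ready={G} → run G
t=15: ready={G} → run G
t=16: (idle)
t=17: (idle)
t=18: (idle)
t=19: (idle)

context switches = 3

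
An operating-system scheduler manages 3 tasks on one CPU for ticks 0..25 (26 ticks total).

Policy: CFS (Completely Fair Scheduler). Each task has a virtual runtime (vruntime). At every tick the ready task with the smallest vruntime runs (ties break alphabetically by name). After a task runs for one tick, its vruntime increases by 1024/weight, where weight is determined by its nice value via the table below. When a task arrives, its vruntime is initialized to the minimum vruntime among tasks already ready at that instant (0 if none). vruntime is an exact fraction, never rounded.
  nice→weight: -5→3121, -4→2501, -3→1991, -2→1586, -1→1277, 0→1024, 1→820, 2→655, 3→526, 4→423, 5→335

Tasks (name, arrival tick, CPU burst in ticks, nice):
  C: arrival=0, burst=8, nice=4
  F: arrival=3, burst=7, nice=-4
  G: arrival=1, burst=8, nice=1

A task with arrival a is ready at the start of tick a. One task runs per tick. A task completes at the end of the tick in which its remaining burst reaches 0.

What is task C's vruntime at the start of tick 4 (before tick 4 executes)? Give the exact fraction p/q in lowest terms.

t=0: vr[C=0] → run C
t=1: vr[C=1024/423 G=1024/423] → run C
t=2: vr[C=2048/423 G=1024/423] → run G
t=3: vr[C=2048/423 F=318208/86715 G=318208/86715] → run F
t=4: vr[C=2048/423 F=21576448/5289615 G=318208/86715] → run G
t=5: vr[C=2048/423 F=21576448/5289615 G=426496/86715] → run F
t=6: vr[C=2048/423 F=23742208/5289615 G=426496/86715] → run F
t=7: vr[C=2048/423 F=25907968/5289615 G=426496/86715] → run C
t=8: vr[C=1024/141 F=25907968/5289615 G=426496/86715] → run F
t=9: vr[C=1024/141 F=28073728/5289615 G=426496/86715] → run G
t=10: vr[C=1024/141 F=28073728/5289615 G=534784/86715] → run F
t=11: vr[C=1024/141 F=30239488/5289615 G=534784/86715] → run F
t=12: vr[C=1024/141 F=32405248/5289615 G=534784/86715] → run F
t=13: vr[C=1024/141 G=534784/86715] → run G
t=14: vr[C=1024/141 G=643072/86715] → run C
t=15: vr[C=4096/423 G=643072/86715] → run G
t=16: vr[C=4096/423 G=150272/17343] → run G
t=17: vr[C=4096/423 G=859648/86715] → run C
t=18: vr[C=5120/423 G=859648/86715] → run G
t=19: vr[C=5120/423 G=967936/86715] → run G
t=20: vr[C=5120/423] → run C
t=21: vr[C=2048/141] → run C
t=22: vr[C=7168/423] → run C
t=23: (idle)
t=24: (idle)
t=25: (idle)

vruntime(C, start of tick 4) = 2048/423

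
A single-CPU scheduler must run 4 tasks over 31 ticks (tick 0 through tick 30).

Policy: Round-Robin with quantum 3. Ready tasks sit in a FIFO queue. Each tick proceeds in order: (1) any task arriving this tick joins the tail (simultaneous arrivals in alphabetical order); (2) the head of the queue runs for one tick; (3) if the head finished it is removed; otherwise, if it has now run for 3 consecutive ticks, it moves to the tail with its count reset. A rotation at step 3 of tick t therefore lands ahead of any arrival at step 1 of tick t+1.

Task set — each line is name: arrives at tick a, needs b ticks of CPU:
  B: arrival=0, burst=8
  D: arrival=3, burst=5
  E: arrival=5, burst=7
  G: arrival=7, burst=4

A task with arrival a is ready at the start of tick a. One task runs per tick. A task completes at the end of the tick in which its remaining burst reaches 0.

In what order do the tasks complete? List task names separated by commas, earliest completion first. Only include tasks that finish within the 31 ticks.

t=0: queue=[B] q_used=0 → run B
t=1: queue=[B] q_used=1 → run B
t=2: queue=[B] q_used=2 → run B
t=3: queue=[B,D] q_used=0 → run B
t=4: queue=[B,D] q_used=1 → run B
t=5: queue=[B,D,E] q_used=2 → run B
t=6: queue=[D,E,B] q_used=0 → run D
t=7: queue=[D,E,B,G] q_used=1 → run D
t=8: queue=[D,E,B,G] q_used=2 → run D
t=9: queue=[E,B,G,D] q_used=0 → run E
t=10: queue=[E,B,G,D] q_used=1 → run E
t=11: queue=[E,B,G,D] q_used=2 → run E
t=12: queue=[B,G,D,E] q_used=0 → run B
t=13: queue=[B,G,D,E] q_used=1 → run B
t=14: queue=[G,D,E] q_used=0 → run G
t=15: queue=[G,D,E] q_used=1 → run G
t=16: queue=[G,D,E] q_used=2 → run G
t=17: queue=[D,E,G] q_used=0 → run D
t=18: queue=[D,E,G] q_used=1 → run D
t=19: queue=[E,G] q_used=0 → run E
t=20: queue=[E,G] q_used=1 → run E
t=21: queue=[E,G] q_used=2 → run E
t=22: queue=[G,E] q_used=0 → run G
t=23: queue=[E] q_used=0 → run E
t=24: (idle)
t=25: (idle)
t=26: (idle)
t=27: (idle)
t=28: (idle)
t=29: (idle)
t=30: (idle)

completion order = B, D, G, E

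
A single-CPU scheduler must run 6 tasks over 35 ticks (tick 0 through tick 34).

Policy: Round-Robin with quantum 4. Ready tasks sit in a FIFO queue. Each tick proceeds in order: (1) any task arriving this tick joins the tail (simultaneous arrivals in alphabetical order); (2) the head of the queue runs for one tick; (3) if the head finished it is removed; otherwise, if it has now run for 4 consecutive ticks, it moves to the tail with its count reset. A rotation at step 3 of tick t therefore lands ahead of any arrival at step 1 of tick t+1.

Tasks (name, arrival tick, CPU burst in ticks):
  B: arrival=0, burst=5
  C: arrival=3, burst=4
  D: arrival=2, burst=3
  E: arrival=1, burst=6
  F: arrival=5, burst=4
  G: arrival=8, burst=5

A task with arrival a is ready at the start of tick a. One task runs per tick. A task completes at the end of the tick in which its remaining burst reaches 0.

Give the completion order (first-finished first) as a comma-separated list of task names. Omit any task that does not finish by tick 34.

completion order = D, C, B, F, E, G

t=0: queue=[B] q_used=0 → run B
t=1: queue=[B,E] q_used=1 → run B
t=2: queue=[B,E,D] q_used=2 → run B
t=3: queue=[B,E,D,C] q_used=3 → run B
t=4: queue=[E,D,C,B] q_used=0 → run E
t=5: queue=[E,D,C,B,F] q_used=1 → run E
t=6: queue=[E,D,C,B,F] q_used=2 → run E
t=7: queue=[E,D,C,B,F] q_used=3 → run E
t=8: queue=[D,C,B,F,E,G] q_used=0 → run D
t=9: queue=[D,C,B,F,E,G] q_used=1 → run D
t=10: queue=[D,C,B,F,E,G] q_used=2 → run D
t=11: queue=[C,B,F,E,G] q_used=0 → run C
t=12: queue=[C,B,F,E,G] q_used=1 → run C
t=13: queue=[C,B,F,E,G] q_used=2 → run C
t=14: queue=[C,B,F,E,G] q_used=3 → run C
t=15: queue=[B,F,E,G] q_used=0 → run B
t=16: queue=[F,E,G] q_used=0 → run F
t=17: queue=[F,E,G] q_used=1 → run F
t=18: queue=[F,E,G] q_used=2 → run F
t=19: queue=[F,E,G] q_used=3 → run F
t=20: queue=[E,G] q_used=0 → run E
t=21: queue=[E,G] q_used=1 → run E
t=22: queue=[G] q_used=0 → run G
t=23: queue=[G] q_used=1 → run G
t=24: queue=[G] q_used=2 → run G
t=25: queue=[G] q_used=3 → run G
t=26: queue=[G] q_used=0 → run G
t=27: (idle)
t=28: (idle)
t=29: (idle)
t=30: (idle)
t=31: (idle)
t=32: (idle)
t=33: (idle)
t=34: (idle)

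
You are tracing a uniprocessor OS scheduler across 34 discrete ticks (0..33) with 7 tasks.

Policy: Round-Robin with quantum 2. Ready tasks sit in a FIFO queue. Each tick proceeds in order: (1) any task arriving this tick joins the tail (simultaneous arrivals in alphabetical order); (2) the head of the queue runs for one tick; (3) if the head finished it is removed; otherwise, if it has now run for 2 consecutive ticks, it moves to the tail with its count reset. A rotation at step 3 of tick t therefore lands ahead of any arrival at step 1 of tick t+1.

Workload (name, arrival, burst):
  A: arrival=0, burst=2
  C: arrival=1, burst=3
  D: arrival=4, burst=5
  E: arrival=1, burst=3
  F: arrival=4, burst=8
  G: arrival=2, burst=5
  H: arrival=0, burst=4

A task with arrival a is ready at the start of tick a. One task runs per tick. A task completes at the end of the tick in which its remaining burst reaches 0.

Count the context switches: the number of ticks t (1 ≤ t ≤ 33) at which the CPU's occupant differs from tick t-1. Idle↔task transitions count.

context switches = 16

t=0: queue=[A,H] q_used=0 → run A
t=1: queue=[A,H,C,E] q_used=1 → run A
t=2: queue=[H,C,E,G] q_used=0 → run H
t=3: queue=[H,C,E,G] q_used=1 → run H
t=4: queue=[C,E,G,H,D,F] q_used=0 → run C
t=5: queue=[C,E,G,H,D,F] q_used=1 → run C
t=6: queue=[E,G,H,D,F,C] q_used=0 → run E
t=7: queue=[E,G,H,D,F,C] q_used=1 → run E
t=8: queue=[G,H,D,F,C,E] q_used=0 → run G
t=9: queue=[G,H,D,F,C,E] q_used=1 → run G
t=10: queue=[H,D,F,C,E,G] q_used=0 → run H
t=11: queue=[H,D,F,C,E,G] q_used=1 → run H
t=12: queue=[D,F,C,E,G] q_used=0 → run D
t=13: queue=[D,F,C,E,G] q_used=1 → run D
t=14: queue=[F,C,E,G,D] q_used=0 → run F
t=15: queue=[F,C,E,G,D] q_used=1 → run F
t=16: queue=[C,E,G,D,F] q_used=0 → run C
t=17: queue=[E,G,D,F] q_used=0 → run E
t=18: queue=[G,D,F] q_used=0 → run G
t=19: queue=[G,D,F] q_used=1 → run G
t=20: queue=[D,F,G] q_used=0 → run D
t=21: queue=[D,F,G] q_used=1 → run D
t=22: queue=[F,G,D] q_used=0 → run F
t=23: queue=[F,G,D] q_used=1 → run F
t=24: queue=[G,D,F] q_used=0 → run G
t=25: queue=[D,F] q_used=0 → run D
t=26: queue=[F] q_used=0 → run F
t=27: queue=[F] q_used=1 → run F
t=28: queue=[F] q_used=0 → run F
t=29: queue=[F] q_used=1 → run F
t=30: (idle)
t=31: (idle)
t=32: (idle)
t=33: (idle)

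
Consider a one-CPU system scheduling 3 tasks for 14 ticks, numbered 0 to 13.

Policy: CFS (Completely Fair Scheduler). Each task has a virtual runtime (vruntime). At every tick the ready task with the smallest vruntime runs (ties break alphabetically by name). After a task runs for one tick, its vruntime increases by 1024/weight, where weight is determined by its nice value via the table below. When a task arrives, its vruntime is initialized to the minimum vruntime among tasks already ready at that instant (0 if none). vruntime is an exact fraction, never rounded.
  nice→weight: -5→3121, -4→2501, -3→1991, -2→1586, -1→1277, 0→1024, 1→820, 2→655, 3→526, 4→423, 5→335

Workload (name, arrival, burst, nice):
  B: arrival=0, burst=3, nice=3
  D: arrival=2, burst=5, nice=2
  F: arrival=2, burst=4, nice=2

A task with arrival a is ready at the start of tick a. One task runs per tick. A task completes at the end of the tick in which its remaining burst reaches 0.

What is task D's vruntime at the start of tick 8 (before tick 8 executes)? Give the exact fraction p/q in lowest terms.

t=0: vr[B=0] → run B
t=1: vr[B=512/263] → run B
t=2: vr[B=1024/263 D=1024/263 F=1024/263] → run B
t=3: vr[D=1024/263 F=1024/263] → run D
t=4: vr[D=940032/172265 F=1024/263] → run F
t=5: vr[D=940032/172265 F=940032/172265] → run D
t=6: vr[D=1209344/172265 F=940032/172265] → run F
t=7: vr[D=1209344/172265 F=1209344/172265] → run D
t=8: vr[D=1478656/172265 F=1209344/172265] → run F
t=9: vr[D=1478656/172265 F=1478656/172265] → run D
t=10: vr[D=1747968/172265 F=1478656/172265] → run F
t=11: vr[D=1747968/172265] → run D
t=12: (idle)
t=13: (idle)

vruntime(D, start of tick 8) = 1478656/172265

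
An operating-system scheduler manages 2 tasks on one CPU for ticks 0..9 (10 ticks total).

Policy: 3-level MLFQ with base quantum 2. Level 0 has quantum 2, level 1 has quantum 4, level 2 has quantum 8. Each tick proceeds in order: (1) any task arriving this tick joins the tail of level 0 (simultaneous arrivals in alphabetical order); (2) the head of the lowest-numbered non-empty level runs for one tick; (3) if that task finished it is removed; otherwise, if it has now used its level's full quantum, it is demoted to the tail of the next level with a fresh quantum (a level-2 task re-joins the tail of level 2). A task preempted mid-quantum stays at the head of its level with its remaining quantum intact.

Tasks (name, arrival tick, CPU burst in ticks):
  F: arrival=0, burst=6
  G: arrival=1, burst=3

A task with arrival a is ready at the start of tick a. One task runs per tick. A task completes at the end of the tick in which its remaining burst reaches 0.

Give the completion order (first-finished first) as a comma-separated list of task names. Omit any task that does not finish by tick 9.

completion order = F, G

t=0: L0/L1/L2 = F/-/- → run F
t=1: L0/L1/L2 = FG/-/- → run F
t=2: L0/L1/L2 = G/F/- → run G
t=3: L0/L1/L2 = G/F/- → run G
t=4: L0/L1/L2 = -/FG/- → run F
t=5: L0/L1/L2 = -/FG/- → run F
t=6: L0/L1/L2 = -/FG/- → run F
t=7: L0/L1/L2 = -/FG/- → run F
t=8: L0/L1/L2 = -/G/- → run G
t=9: (idle)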